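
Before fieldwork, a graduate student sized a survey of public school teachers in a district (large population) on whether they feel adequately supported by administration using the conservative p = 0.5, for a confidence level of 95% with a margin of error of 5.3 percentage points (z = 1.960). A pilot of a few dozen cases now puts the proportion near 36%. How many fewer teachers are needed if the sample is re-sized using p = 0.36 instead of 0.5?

26

Conservative (p = 0.5): n = 1.960² × 0.25 / 0.053² ≈ 341.90 → 342.
Using p = 0.36: p(1−p) = 0.2304, so n = 1.960² × 0.2304 / 0.053² ≈ 315.10 → 316.
Reduction: 342 − 316 = 26.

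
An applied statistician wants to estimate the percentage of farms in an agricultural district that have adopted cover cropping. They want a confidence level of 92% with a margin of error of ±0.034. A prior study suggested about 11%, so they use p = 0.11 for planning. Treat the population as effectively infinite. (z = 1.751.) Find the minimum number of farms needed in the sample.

With p = 0.11, p(1−p) = 0.0979.
n = z²·p(1−p)/E² = 1.751² × 0.0979 / 0.034² = 3.0660 × 0.0979 / 0.001156 ≈ 259.66.
Rounding up gives n = 260.

260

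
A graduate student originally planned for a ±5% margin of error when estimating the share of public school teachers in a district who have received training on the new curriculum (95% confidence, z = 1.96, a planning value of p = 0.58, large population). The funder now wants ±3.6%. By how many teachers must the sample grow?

348

At ±5%: n = 1.96² × 0.2436 / 0.050² ≈ 374.33 → 375.
At ±3.6%: n = 1.96² × 0.2436 / 0.036² ≈ 722.08 → 723.
Additional respondents: 723 − 375 = 348.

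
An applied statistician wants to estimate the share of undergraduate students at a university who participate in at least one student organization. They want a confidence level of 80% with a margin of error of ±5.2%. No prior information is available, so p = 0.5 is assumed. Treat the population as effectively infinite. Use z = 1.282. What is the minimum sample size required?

152

With p = 0.5, p(1−p) = 0.25.
n = z²·p(1−p)/E² = 1.282² × 0.2500 / 0.052² = 1.6435 × 0.2500 / 0.002704 ≈ 151.95.
Rounding up gives n = 152.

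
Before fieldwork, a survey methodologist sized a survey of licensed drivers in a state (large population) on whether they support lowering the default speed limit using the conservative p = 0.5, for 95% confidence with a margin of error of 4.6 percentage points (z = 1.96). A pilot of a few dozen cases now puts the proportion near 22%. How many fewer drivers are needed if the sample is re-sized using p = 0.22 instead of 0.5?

142

Conservative (p = 0.5): n = 1.96² × 0.25 / 0.046² ≈ 453.88 → 454.
Using p = 0.22: p(1−p) = 0.1716, so n = 1.96² × 0.1716 / 0.046² ≈ 311.54 → 312.
Reduction: 454 − 312 = 142.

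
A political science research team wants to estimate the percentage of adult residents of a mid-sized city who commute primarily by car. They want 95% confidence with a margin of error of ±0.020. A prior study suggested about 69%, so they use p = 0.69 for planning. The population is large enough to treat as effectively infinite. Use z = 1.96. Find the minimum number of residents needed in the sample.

2055

With p = 0.69, p(1−p) = 0.2139.
n = z²·p(1−p)/E² = 1.96² × 0.2139 / 0.020² = 3.8416 × 0.2139 / 0.000400 ≈ 2054.30.
Rounding up gives n = 2055.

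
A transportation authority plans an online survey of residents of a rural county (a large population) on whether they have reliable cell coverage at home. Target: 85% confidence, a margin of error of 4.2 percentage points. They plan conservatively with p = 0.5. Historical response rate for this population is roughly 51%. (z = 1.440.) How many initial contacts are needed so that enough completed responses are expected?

Completed interviews needed: n₀ = 1.440² × 0.2500 / 0.042² ≈ 293.88 → 294.
At a 51% response rate, contacts needed = 294 / 0.51 ≈ 576.47 → 577.

577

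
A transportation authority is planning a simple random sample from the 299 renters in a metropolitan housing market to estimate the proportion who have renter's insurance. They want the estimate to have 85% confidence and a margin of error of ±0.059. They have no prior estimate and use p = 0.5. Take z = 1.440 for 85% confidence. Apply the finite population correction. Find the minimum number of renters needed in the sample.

100

Unadjusted: n₀ = 1.440² × 0.50 × 0.50 / 0.059² ≈ 148.92, so n₀ = 149.
Finite population correction with N = 299: n = n₀ / (1 + (n₀−1)/N) = 149 / (1 + 148/299) = 149 / 1.4950 ≈ 99.67.
Rounding up, n = 100.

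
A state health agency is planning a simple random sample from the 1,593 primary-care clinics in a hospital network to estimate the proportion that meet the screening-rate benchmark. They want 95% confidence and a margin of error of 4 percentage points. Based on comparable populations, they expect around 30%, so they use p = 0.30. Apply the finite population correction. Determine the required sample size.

For 95% confidence, z = 1.96.
Unadjusted: n₀ = 1.96² × 0.30 × 0.70 / 0.040² ≈ 504.21, so n₀ = 505.
Finite population correction with N = 1,593: n = n₀ / (1 + (n₀−1)/N) = 505 / (1 + 504/1593) = 505 / 1.3164 ≈ 383.63.
Rounding up, n = 384.

384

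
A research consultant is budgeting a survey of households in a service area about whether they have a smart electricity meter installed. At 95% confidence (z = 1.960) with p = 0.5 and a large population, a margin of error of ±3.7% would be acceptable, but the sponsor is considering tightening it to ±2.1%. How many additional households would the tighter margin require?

1476

At ±3.7%: n = 1.960² × 0.2500 / 0.037² ≈ 701.53 → 702.
At ±2.1%: n = 1.960² × 0.2500 / 0.021² ≈ 2177.78 → 2178.
Additional respondents: 2178 − 702 = 1476.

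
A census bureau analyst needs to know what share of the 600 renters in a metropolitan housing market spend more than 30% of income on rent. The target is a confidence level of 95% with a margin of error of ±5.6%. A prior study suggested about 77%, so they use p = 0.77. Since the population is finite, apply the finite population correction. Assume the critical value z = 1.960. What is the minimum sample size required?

Unadjusted: n₀ = 1.960² × 0.77 × 0.23 / 0.056² ≈ 216.95, so n₀ = 217.
Finite population correction with N = 600: n = n₀ / (1 + (n₀−1)/N) = 217 / (1 + 216/600) = 217 / 1.3600 ≈ 159.56.
Rounding up, n = 160.

160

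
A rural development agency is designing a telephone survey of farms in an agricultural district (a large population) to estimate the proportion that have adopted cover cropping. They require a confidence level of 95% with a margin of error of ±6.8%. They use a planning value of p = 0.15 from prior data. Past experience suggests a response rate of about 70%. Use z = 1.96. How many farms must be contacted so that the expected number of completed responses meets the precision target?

Completed interviews needed: n₀ = 1.96² × 0.1275 / 0.068² ≈ 105.93 → 106.
At a 70% response rate, contacts needed = 106 / 0.70 ≈ 151.43 → 152.

152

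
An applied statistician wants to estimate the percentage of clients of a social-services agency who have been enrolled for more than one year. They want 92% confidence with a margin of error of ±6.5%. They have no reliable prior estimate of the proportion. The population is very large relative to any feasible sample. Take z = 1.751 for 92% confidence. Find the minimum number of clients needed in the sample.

With no prior estimate, use p = 0.5, giving p(1−p) = 0.25.
n = z²·p(1−p)/E² = 1.751² × 0.2500 / 0.065² = 3.0660 × 0.2500 / 0.004225 ≈ 181.42.
Rounding up gives n = 182.

182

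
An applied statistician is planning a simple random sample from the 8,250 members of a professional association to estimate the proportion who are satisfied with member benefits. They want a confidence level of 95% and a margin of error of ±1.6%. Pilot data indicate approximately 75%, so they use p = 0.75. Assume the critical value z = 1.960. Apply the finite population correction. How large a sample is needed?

2099

Unadjusted: n₀ = 1.960² × 0.75 × 0.25 / 0.016² ≈ 2813.67, so n₀ = 2814.
Finite population correction with N = 8,250: n = n₀ / (1 + (n₀−1)/N) = 2814 / (1 + 2813/8250) = 2814 / 1.3410 ≈ 2098.48.
Rounding up, n = 2099.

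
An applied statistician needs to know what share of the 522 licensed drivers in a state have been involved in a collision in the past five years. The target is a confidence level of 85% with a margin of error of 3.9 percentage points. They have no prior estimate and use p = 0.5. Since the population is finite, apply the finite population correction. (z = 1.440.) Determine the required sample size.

207

Unadjusted: n₀ = 1.440² × 0.50 × 0.50 / 0.039² ≈ 340.83, so n₀ = 341.
Finite population correction with N = 522: n = n₀ / (1 + (n₀−1)/N) = 341 / (1 + 340/522) = 341 / 1.6513 ≈ 206.50.
Rounding up, n = 207.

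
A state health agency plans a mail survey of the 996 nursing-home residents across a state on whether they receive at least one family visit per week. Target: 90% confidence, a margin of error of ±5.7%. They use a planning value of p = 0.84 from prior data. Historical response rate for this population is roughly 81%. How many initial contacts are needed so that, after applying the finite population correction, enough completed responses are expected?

125

For 90% confidence, z = 1.645.
Completed interviews needed (unadjusted): n₀ = 1.645² × 0.1344 / 0.057² ≈ 111.94 → 112.
FPC for N = 996: n = 112 / (1 + 111/996) = 112 / 1.1114 ≈ 100.77 → 101.
At an 81% response rate, contacts needed = 101 / 0.81 ≈ 124.69 → 125.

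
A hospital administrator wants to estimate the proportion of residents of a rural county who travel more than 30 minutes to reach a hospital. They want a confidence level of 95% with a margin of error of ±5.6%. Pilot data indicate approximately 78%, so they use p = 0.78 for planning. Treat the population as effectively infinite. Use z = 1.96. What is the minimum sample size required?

With p = 0.78, p(1−p) = 0.1716.
n = z²·p(1−p)/E² = 1.96² × 0.1716 / 0.056² = 3.8416 × 0.1716 / 0.003136 ≈ 210.21.
Rounding up gives n = 211.

211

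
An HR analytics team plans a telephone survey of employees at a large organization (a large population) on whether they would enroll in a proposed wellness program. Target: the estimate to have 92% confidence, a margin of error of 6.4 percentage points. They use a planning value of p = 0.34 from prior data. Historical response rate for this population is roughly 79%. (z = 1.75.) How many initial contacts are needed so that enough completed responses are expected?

Completed interviews needed: n₀ = 1.75² × 0.2244 / 0.064² ≈ 167.78 → 168.
At a 79% response rate, contacts needed = 168 / 0.79 ≈ 212.66 → 213.

213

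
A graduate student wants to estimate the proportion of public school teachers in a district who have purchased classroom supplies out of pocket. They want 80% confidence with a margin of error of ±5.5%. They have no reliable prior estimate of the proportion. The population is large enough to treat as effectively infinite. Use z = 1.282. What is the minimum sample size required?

With no prior estimate, use p = 0.5, giving p(1−p) = 0.25.
n = z²·p(1−p)/E² = 1.282² × 0.2500 / 0.055² = 1.6435 × 0.2500 / 0.003025 ≈ 135.83.
Rounding up gives n = 136.

136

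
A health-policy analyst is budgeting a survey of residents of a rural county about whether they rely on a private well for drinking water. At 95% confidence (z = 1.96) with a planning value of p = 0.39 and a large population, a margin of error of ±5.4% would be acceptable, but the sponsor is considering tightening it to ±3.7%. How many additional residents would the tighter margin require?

354

At ±5.4%: n = 1.96² × 0.2379 / 0.054² ≈ 313.41 → 314.
At ±3.7%: n = 1.96² × 0.2379 / 0.037² ≈ 667.58 → 668.
Additional respondents: 668 − 314 = 354.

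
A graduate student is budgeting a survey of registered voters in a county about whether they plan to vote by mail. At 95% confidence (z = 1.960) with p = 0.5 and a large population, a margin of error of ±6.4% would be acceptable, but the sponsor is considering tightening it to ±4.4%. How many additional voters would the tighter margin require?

262

At ±6.4%: n = 1.960² × 0.2500 / 0.064² ≈ 234.47 → 235.
At ±4.4%: n = 1.960² × 0.2500 / 0.044² ≈ 496.07 → 497.
Additional respondents: 497 − 235 = 262.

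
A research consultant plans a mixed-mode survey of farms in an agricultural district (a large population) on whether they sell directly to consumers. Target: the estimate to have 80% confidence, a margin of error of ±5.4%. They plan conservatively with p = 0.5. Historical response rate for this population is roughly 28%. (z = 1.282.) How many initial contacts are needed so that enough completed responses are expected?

Completed interviews needed: n₀ = 1.282² × 0.2500 / 0.054² ≈ 140.91 → 141.
At a 28% response rate, contacts needed = 141 / 0.28 ≈ 503.57 → 504.

504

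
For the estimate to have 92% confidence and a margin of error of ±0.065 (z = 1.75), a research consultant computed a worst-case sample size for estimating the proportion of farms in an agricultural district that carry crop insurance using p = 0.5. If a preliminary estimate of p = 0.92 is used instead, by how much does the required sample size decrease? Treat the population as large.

128

Conservative (p = 0.5): n = 1.75² × 0.25 / 0.065² ≈ 181.21 → 182.
Using p = 0.92: p(1−p) = 0.0736, so n = 1.75² × 0.0736 / 0.065² ≈ 53.35 → 54.
Reduction: 182 − 54 = 128.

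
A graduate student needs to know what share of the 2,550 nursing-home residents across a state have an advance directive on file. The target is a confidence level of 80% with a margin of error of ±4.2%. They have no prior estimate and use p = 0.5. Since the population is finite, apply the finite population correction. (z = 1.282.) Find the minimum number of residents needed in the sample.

214

Unadjusted: n₀ = 1.282² × 0.50 × 0.50 / 0.042² ≈ 232.93, so n₀ = 233.
Finite population correction with N = 2,550: n = n₀ / (1 + (n₀−1)/N) = 233 / (1 + 232/2550) = 233 / 1.0910 ≈ 213.57.
Rounding up, n = 214.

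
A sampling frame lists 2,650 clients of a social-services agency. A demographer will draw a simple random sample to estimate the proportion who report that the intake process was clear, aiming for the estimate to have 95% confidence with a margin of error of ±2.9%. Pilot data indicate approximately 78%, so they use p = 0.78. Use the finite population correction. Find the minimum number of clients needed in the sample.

606

For 95% confidence, z = 1.960.
Unadjusted: n₀ = 1.960² × 0.78 × 0.22 / 0.029² ≈ 783.85, so n₀ = 784.
Finite population correction with N = 2,650: n = n₀ / (1 + (n₀−1)/N) = 784 / (1 + 783/2650) = 784 / 1.2955 ≈ 605.18.
Rounding up, n = 606.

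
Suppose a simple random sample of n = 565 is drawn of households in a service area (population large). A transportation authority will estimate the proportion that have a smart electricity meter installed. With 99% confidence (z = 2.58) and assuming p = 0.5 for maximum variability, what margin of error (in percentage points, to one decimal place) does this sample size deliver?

5.4

SE(p̂) = √[p(1−p)/n] = √[0.2500/565] = 0.02104.
E = z × SE = 2.58 × 0.02104 = 0.05427, or 5.4 percentage points.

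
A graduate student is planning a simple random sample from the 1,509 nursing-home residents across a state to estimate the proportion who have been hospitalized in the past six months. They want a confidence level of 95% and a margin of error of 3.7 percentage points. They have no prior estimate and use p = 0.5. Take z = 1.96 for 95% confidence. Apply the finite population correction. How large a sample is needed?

480

Unadjusted: n₀ = 1.96² × 0.50 × 0.50 / 0.037² ≈ 701.53, so n₀ = 702.
Finite population correction with N = 1,509: n = n₀ / (1 + (n₀−1)/N) = 702 / (1 + 701/1509) = 702 / 1.4645 ≈ 479.33.
Rounding up, n = 480.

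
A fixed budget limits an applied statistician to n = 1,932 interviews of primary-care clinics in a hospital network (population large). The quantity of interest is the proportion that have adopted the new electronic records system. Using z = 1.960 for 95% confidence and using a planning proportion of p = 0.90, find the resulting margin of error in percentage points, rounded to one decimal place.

SE(p̂) = √[p(1−p)/n] = √[0.0900/1932] = 0.00683.
E = z × SE = 1.960 × 0.00683 = 0.01338, or 1.3 percentage points.

1.3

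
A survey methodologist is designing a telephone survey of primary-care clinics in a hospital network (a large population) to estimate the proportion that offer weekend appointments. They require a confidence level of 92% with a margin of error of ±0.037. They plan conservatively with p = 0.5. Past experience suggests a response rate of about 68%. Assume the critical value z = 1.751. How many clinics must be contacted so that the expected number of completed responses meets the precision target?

824

Completed interviews needed: n₀ = 1.751² × 0.2500 / 0.037² ≈ 559.90 → 560.
At a 68% response rate, contacts needed = 560 / 0.68 ≈ 823.53 → 824.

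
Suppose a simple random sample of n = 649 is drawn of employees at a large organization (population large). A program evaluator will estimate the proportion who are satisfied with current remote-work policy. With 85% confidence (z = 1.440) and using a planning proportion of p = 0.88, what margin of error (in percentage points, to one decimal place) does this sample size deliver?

SE(p̂) = √[p(1−p)/n] = √[0.1056/649] = 0.01276.
E = z × SE = 1.440 × 0.01276 = 0.01837, or 1.8 percentage points.

1.8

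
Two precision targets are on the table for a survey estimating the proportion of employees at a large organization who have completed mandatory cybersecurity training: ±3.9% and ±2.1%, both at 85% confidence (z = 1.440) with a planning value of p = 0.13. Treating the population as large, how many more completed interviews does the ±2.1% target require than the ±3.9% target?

At ±3.9%: n = 1.440² × 0.1131 / 0.039² ≈ 154.19 → 155.
At ±2.1%: n = 1.440² × 0.1131 / 0.021² ≈ 531.80 → 532.
Additional respondents: 532 − 155 = 377.

377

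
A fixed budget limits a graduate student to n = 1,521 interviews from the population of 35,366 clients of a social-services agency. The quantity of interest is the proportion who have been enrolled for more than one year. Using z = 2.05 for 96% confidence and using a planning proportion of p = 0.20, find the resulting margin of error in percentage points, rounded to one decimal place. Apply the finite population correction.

Finite-population factor: (N−n)/(N−1) = (35366−1521)/(35366−1) = 0.9570.
SE(p̂) = √[p(1−p)/n · (N−n)/(N−1)] = √[0.1600/1521 × 0.9570] = 0.01003.
E = z × SE = 2.05 × 0.01003 = 0.02057 ≈ 2.1 percentage points.

2.1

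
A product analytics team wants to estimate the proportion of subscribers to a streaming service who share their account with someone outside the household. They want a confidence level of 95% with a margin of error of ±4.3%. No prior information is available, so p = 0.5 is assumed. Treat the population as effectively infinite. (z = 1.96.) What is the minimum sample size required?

With p = 0.5, p(1−p) = 0.25.
n = z²·p(1−p)/E² = 1.96² × 0.2500 / 0.043² = 3.8416 × 0.2500 / 0.001849 ≈ 519.42.
Rounding up gives n = 520.

520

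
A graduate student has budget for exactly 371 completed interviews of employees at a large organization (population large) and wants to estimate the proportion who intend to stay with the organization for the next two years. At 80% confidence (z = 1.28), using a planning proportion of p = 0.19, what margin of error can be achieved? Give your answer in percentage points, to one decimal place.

SE(p̂) = √[p(1−p)/n] = √[0.1539/371] = 0.02037.
E = z × SE = 1.28 × 0.02037 = 0.02607, or 2.6 percentage points.

2.6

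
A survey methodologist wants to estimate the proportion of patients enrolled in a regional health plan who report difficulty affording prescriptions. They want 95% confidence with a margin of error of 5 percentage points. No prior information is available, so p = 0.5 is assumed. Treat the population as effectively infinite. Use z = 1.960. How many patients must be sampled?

With p = 0.5, p(1−p) = 0.25.
n = z²·p(1−p)/E² = 1.960² × 0.2500 / 0.050² = 3.8416 × 0.2500 / 0.002500 ≈ 384.16.
Rounding up gives n = 385.

385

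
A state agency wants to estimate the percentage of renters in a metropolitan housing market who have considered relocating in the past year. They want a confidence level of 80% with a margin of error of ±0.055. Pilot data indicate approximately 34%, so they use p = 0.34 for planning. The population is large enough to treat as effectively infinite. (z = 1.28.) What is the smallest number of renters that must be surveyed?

122

With p = 0.34, p(1−p) = 0.2244.
n = z²·p(1−p)/E² = 1.28² × 0.2244 / 0.055² = 1.6384 × 0.2244 / 0.003025 ≈ 121.54.
Rounding up gives n = 122.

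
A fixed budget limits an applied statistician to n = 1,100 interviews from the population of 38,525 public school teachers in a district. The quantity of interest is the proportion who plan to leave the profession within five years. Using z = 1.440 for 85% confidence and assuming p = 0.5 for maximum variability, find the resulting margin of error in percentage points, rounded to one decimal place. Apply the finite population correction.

Finite-population factor: (N−n)/(N−1) = (38525−1100)/(38525−1) = 0.9715.
SE(p̂) = √[p(1−p)/n · (N−n)/(N−1)] = √[0.2500/1100 × 0.9715] = 0.01486.
E = z × SE = 1.440 × 0.01486 = 0.02140 ≈ 2.1 percentage points.

2.1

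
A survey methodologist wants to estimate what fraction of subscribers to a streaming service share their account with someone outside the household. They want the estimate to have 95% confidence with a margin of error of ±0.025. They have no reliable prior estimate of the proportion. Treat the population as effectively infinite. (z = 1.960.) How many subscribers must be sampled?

1537

With no prior estimate, use p = 0.5, giving p(1−p) = 0.25.
n = z²·p(1−p)/E² = 1.960² × 0.2500 / 0.025² = 3.8416 × 0.2500 / 0.000625 ≈ 1536.64.
Rounding up gives n = 1537.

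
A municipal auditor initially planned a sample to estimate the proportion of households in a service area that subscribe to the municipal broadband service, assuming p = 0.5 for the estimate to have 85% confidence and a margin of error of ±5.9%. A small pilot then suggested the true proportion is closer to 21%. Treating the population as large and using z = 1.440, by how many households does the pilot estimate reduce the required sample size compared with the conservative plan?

Conservative (p = 0.5): n = 1.440² × 0.25 / 0.059² ≈ 148.92 → 149.
Using p = 0.21: p(1−p) = 0.1659, so n = 1.440² × 0.1659 / 0.059² ≈ 98.83 → 99.
Reduction: 149 − 99 = 50.

50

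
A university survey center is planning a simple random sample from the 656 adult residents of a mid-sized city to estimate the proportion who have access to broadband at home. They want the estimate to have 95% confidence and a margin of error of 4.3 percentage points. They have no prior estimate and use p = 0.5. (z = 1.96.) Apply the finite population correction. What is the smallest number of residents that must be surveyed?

291

Unadjusted: n₀ = 1.96² × 0.50 × 0.50 / 0.043² ≈ 519.42, so n₀ = 520.
Finite population correction with N = 656: n = n₀ / (1 + (n₀−1)/N) = 520 / (1 + 519/656) = 520 / 1.7912 ≈ 290.31.
Rounding up, n = 291.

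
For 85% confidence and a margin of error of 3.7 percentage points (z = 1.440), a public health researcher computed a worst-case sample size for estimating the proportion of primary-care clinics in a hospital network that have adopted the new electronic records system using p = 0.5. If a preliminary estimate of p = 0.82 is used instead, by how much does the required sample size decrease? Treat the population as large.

Conservative (p = 0.5): n = 1.440² × 0.25 / 0.037² ≈ 378.67 → 379.
Using p = 0.82: p(1−p) = 0.1476, so n = 1.440² × 0.1476 / 0.037² ≈ 223.57 → 224.
Reduction: 379 − 224 = 155.

155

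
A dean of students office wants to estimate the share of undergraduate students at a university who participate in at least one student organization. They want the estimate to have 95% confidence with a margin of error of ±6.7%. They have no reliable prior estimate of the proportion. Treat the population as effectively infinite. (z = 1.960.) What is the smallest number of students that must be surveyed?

With no prior estimate, use p = 0.5, giving p(1−p) = 0.25.
n = z²·p(1−p)/E² = 1.960² × 0.2500 / 0.067² = 3.8416 × 0.2500 / 0.004489 ≈ 213.95.
Rounding up gives n = 214.

214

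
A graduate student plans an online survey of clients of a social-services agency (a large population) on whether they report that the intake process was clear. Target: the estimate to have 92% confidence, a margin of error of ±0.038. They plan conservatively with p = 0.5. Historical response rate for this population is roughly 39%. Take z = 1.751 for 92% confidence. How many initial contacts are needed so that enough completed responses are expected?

1362

Completed interviews needed: n₀ = 1.751² × 0.2500 / 0.038² ≈ 530.82 → 531.
At a 39% response rate, contacts needed = 531 / 0.39 ≈ 1361.54 → 1362.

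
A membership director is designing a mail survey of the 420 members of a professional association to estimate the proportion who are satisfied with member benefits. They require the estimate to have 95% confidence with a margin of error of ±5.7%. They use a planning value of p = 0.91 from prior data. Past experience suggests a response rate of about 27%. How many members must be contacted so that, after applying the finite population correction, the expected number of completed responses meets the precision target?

293

For 95% confidence, z = 1.96.
Completed interviews needed (unadjusted): n₀ = 1.96² × 0.0819 / 0.057² ≈ 96.84 → 97.
FPC for N = 420: n = 97 / (1 + 96/420) = 97 / 1.2286 ≈ 78.95 → 79.
At a 27% response rate, contacts needed = 79 / 0.27 ≈ 292.59 → 293.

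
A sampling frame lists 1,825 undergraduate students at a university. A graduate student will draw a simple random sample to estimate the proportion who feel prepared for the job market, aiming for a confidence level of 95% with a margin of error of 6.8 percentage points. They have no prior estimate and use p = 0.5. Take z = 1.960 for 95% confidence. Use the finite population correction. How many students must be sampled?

Unadjusted: n₀ = 1.960² × 0.50 × 0.50 / 0.068² ≈ 207.70, so n₀ = 208.
Finite population correction with N = 1,825: n = n₀ / (1 + (n₀−1)/N) = 208 / (1 + 207/1825) = 208 / 1.1134 ≈ 186.81.
Rounding up, n = 187.

187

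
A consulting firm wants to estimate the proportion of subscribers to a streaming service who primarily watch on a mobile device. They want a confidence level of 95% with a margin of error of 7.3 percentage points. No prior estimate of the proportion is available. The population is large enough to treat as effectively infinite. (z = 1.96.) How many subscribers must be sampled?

With no prior estimate, use p = 0.5, giving p(1−p) = 0.25.
n = z²·p(1−p)/E² = 1.96² × 0.2500 / 0.073² = 3.8416 × 0.2500 / 0.005329 ≈ 180.22.
Rounding up gives n = 181.

181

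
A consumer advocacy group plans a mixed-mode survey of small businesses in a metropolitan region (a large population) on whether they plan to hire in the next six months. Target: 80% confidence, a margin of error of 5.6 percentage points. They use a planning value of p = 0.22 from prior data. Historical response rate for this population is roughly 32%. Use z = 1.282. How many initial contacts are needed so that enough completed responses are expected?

Completed interviews needed: n₀ = 1.282² × 0.1716 / 0.056² ≈ 89.93 → 90.
At a 32% response rate, contacts needed = 90 / 0.32 ≈ 281.25 → 282.

282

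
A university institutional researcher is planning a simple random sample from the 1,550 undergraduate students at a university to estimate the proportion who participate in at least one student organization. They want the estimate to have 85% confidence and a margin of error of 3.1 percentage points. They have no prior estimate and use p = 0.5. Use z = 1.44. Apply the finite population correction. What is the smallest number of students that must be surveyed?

401

Unadjusted: n₀ = 1.44² × 0.50 × 0.50 / 0.031² ≈ 539.44, so n₀ = 540.
Finite population correction with N = 1,550: n = n₀ / (1 + (n₀−1)/N) = 540 / (1 + 539/1550) = 540 / 1.3477 ≈ 400.67.
Rounding up, n = 401.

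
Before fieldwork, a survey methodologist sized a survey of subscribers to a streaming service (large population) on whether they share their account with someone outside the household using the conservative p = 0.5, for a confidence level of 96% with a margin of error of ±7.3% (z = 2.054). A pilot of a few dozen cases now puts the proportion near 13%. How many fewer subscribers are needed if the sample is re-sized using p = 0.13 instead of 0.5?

Conservative (p = 0.5): n = 2.054² × 0.25 / 0.073² ≈ 197.92 → 198.
Using p = 0.13: p(1−p) = 0.1131, so n = 2.054² × 0.1131 / 0.073² ≈ 89.54 → 90.
Reduction: 198 − 90 = 108.

108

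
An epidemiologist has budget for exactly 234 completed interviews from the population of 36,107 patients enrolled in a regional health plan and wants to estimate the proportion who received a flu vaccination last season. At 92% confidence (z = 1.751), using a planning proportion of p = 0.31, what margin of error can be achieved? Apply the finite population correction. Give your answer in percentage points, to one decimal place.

5.3

Finite-population factor: (N−n)/(N−1) = (36107−234)/(36107−1) = 0.9935.
SE(p̂) = √[p(1−p)/n · (N−n)/(N−1)] = √[0.2139/234 × 0.9935] = 0.03014.
E = z × SE = 1.751 × 0.03014 = 0.05277 ≈ 5.3 percentage points.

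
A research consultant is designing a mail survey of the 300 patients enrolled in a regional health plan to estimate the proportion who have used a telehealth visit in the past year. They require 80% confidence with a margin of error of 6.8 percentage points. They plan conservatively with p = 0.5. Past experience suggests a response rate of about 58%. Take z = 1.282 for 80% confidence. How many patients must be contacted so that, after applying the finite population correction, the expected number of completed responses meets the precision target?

Completed interviews needed (unadjusted): n₀ = 1.282² × 0.2500 / 0.068² ≈ 88.86 → 89.
FPC for N = 300: n = 89 / (1 + 88/300) = 89 / 1.2933 ≈ 68.81 → 69.
At a 58% response rate, contacts needed = 69 / 0.58 ≈ 118.97 → 119.

119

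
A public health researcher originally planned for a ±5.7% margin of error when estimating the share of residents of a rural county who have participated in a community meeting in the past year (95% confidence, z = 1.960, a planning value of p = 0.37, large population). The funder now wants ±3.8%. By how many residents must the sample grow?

345

At ±5.7%: n = 1.960² × 0.2331 / 0.057² ≈ 275.62 → 276.
At ±3.8%: n = 1.960² × 0.2331 / 0.038² ≈ 620.14 → 621.
Additional respondents: 621 − 276 = 345.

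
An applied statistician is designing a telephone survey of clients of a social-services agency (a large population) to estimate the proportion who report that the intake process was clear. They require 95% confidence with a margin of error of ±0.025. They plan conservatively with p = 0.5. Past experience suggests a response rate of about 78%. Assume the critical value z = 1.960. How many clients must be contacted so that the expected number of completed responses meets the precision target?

1971

Completed interviews needed: n₀ = 1.960² × 0.2500 / 0.025² ≈ 1536.64 → 1537.
At a 78% response rate, contacts needed = 1537 / 0.78 ≈ 1970.51 → 1971.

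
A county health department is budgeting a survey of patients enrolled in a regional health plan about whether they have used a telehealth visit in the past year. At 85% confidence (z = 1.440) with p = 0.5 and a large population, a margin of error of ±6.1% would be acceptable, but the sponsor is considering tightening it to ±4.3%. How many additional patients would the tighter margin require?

At ±6.1%: n = 1.440² × 0.2500 / 0.061² ≈ 139.32 → 140.
At ±4.3%: n = 1.440² × 0.2500 / 0.043² ≈ 280.37 → 281.
Additional respondents: 281 − 140 = 141.

141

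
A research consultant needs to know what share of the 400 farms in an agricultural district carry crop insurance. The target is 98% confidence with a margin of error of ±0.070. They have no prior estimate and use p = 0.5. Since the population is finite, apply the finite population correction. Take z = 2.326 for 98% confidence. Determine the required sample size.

Unadjusted: n₀ = 2.326² × 0.50 × 0.50 / 0.070² ≈ 276.03, so n₀ = 277.
Finite population correction with N = 400: n = n₀ / (1 + (n₀−1)/N) = 277 / (1 + 276/400) = 277 / 1.6900 ≈ 163.91.
Rounding up, n = 164.

164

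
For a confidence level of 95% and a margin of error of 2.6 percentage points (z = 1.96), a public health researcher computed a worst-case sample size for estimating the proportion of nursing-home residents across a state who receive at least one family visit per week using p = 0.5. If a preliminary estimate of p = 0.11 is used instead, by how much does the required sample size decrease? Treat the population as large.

864

Conservative (p = 0.5): n = 1.96² × 0.25 / 0.026² ≈ 1420.71 → 1421.
Using p = 0.11: p(1−p) = 0.0979, so n = 1.96² × 0.0979 / 0.026² ≈ 556.35 → 557.
Reduction: 1421 − 557 = 864.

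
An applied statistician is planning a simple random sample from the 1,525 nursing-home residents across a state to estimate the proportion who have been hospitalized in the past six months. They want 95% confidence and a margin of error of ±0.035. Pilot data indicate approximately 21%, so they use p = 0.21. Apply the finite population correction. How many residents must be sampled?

389

For 95% confidence, z = 1.96.
Unadjusted: n₀ = 1.96² × 0.21 × 0.79 / 0.035² ≈ 520.26, so n₀ = 521.
Finite population correction with N = 1,525: n = n₀ / (1 + (n₀−1)/N) = 521 / (1 + 520/1525) = 521 / 1.3410 ≈ 388.52.
Rounding up, n = 389.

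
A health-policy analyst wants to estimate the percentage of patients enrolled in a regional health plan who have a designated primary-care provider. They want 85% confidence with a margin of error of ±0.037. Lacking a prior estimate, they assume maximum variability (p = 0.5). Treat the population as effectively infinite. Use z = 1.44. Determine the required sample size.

379

With p = 0.5, p(1−p) = 0.25.
n = z²·p(1−p)/E² = 1.44² × 0.2500 / 0.037² = 2.0736 × 0.2500 / 0.001369 ≈ 378.67.
Rounding up gives n = 379.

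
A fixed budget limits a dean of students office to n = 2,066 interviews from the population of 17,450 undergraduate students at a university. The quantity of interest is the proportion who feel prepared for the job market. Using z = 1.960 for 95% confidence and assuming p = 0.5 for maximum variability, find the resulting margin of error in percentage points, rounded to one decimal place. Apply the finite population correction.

Finite-population factor: (N−n)/(N−1) = (17450−2066)/(17450−1) = 0.8817.
SE(p̂) = √[p(1−p)/n · (N−n)/(N−1)] = √[0.2500/2066 × 0.8817] = 0.01033.
E = z × SE = 1.960 × 0.01033 = 0.02024 ≈ 2.0 percentage points.

2.0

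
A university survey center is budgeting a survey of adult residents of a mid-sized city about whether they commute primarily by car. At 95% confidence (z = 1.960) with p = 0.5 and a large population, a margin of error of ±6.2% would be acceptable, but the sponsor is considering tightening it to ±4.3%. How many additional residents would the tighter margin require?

At ±6.2%: n = 1.960² × 0.2500 / 0.062² ≈ 249.84 → 250.
At ±4.3%: n = 1.960² × 0.2500 / 0.043² ≈ 519.42 → 520.
Additional respondents: 520 − 250 = 270.

270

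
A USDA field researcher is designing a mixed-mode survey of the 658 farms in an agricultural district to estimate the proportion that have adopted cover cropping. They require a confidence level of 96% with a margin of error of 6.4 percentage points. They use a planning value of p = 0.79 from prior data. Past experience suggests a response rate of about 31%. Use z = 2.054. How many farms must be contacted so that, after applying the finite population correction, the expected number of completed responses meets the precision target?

439

Completed interviews needed (unadjusted): n₀ = 2.054² × 0.1659 / 0.064² ≈ 170.88 → 171.
FPC for N = 658: n = 171 / (1 + 170/658) = 171 / 1.2584 ≈ 135.89 → 136.
At a 31% response rate, contacts needed = 136 / 0.31 ≈ 438.71 → 439.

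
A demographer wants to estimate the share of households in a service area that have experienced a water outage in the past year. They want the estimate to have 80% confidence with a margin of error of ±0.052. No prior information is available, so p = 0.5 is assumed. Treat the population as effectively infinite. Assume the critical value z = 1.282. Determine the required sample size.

152

With p = 0.5, p(1−p) = 0.25.
n = z²·p(1−p)/E² = 1.282² × 0.2500 / 0.052² = 1.6435 × 0.2500 / 0.002704 ≈ 151.95.
Rounding up gives n = 152.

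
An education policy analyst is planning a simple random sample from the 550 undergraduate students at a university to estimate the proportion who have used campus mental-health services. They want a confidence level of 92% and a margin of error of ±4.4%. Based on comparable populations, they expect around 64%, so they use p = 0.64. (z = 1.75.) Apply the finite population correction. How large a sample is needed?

220

Unadjusted: n₀ = 1.75² × 0.64 × 0.36 / 0.044² ≈ 364.46, so n₀ = 365.
Finite population correction with N = 550: n = n₀ / (1 + (n₀−1)/N) = 365 / (1 + 364/550) = 365 / 1.6618 ≈ 219.64.
Rounding up, n = 220.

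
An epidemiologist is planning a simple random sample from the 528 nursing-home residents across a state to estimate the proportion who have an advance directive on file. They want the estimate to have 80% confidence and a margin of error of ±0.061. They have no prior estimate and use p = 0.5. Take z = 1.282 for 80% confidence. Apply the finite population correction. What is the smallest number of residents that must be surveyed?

92

Unadjusted: n₀ = 1.282² × 0.50 × 0.50 / 0.061² ≈ 110.42, so n₀ = 111.
Finite population correction with N = 528: n = n₀ / (1 + (n₀−1)/N) = 111 / (1 + 110/528) = 111 / 1.2083 ≈ 91.86.
Rounding up, n = 92.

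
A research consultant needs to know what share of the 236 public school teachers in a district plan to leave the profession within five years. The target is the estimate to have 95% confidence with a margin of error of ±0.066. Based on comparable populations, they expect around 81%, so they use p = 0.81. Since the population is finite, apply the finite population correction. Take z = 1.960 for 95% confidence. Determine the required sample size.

Unadjusted: n₀ = 1.960² × 0.81 × 0.19 / 0.066² ≈ 135.73, so n₀ = 136.
Finite population correction with N = 236: n = n₀ / (1 + (n₀−1)/N) = 136 / (1 + 135/236) = 136 / 1.5720 ≈ 86.51.
Rounding up, n = 87.

87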